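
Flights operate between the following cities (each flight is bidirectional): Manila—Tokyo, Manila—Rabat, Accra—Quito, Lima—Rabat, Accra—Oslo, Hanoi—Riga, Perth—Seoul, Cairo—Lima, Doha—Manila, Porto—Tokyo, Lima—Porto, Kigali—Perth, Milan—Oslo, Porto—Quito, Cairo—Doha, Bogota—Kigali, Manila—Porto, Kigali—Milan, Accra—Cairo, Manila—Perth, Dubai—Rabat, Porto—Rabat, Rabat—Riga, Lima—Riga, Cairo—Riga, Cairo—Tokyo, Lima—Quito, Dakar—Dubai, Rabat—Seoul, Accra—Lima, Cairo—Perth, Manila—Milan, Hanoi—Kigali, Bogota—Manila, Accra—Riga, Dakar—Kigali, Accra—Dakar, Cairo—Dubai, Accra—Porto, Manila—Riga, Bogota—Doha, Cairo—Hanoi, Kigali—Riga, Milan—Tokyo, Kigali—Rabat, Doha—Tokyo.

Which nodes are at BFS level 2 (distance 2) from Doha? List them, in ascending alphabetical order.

Accra, Dubai, Hanoi, Kigali, Lima, Milan, Perth, Porto, Rabat, Riga

Level 0: Doha
Level 1: Bogota, Cairo, Manila, Tokyo
Level 2: Accra, Dubai, Hanoi, Kigali, Lima, Milan, Perth, Porto, Rabat, Riga
Level 3: Dakar, Oslo, Quito, Seoul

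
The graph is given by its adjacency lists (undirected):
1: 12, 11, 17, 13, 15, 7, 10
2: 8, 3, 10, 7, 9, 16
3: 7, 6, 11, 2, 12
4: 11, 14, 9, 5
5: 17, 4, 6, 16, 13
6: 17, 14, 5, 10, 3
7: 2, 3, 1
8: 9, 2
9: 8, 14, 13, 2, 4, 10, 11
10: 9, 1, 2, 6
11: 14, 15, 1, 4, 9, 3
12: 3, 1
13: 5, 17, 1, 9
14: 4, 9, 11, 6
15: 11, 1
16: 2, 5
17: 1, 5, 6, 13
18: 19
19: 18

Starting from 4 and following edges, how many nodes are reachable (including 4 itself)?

17

BFS from 4 visits: 4, 5, 9, 11, 14, 6, 13, 16, 17, 2, 8, 10, 1, 3, 15, 7, 12
Reachable nodes: 17 of 19 total.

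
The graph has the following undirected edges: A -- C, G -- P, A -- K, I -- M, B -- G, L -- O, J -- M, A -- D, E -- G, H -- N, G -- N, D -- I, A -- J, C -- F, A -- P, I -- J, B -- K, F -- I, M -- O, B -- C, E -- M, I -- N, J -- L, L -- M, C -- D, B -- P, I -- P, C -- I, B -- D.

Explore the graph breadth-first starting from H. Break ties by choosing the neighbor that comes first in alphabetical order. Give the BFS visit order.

H -> N -> G -> I -> B -> E -> P -> C -> D -> F -> J -> M -> K -> A -> L -> O

Visit H; enqueue N → queue [N]
Visit N; enqueue G, I → queue [G, I]
Visit G; enqueue B, E, P → queue [I, B, E, P]
Visit I; enqueue C, D, F, J, M → queue [B, E, P, C, D, F, J, M]
Visit B; enqueue K → queue [E, P, C, D, F, J, M, K]
Visit E → queue [P, C, D, F, J, M, K]
Visit P; enqueue A → queue [C, D, F, J, M, K, A]
Visit C → queue [D, F, J, M, K, A]
Visit D → queue [F, J, M, K, A]
Visit F → queue [J, M, K, A]
Visit J; enqueue L → queue [M, K, A, L]
Visit M; enqueue O → queue [K, A, L, O]
Visit K → queue [A, L, O]
Visit A → queue [L, O]
Visit L → queue [O]
Visit O → queue []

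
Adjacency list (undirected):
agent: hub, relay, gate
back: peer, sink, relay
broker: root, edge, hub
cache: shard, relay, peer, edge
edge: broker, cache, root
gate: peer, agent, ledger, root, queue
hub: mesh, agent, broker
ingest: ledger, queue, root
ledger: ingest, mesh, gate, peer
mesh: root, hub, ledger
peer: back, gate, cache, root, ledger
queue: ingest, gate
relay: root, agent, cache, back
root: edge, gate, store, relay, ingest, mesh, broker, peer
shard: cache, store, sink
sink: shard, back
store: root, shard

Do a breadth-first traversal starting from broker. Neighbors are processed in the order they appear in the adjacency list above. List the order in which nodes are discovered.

broker, root, edge, hub, gate, store, relay, ingest, mesh, peer, cache, agent, ledger, queue, shard, back, sink

Visit broker; enqueue root, edge, hub → queue [root, edge, hub]
Visit root; enqueue gate, store, relay, ingest, mesh, peer → queue [edge, hub, gate, store, relay, ingest, mesh, peer]
Visit edge; enqueue cache → queue [hub, gate, store, relay, ingest, mesh, peer, cache]
Visit hub; enqueue agent → queue [gate, store, relay, ingest, mesh, peer, cache, agent]
Visit gate; enqueue ledger, queue → queue [store, relay, ingest, mesh, peer, cache, agent, ledger, queue]
Visit store; enqueue shard → queue [relay, ingest, mesh, peer, cache, agent, ledger, queue, shard]
Visit relay; enqueue back → queue [ingest, mesh, peer, cache, agent, ledger, queue, shard, back]
Visit ingest → queue [mesh, peer, cache, agent, ledger, queue, shard, back]
Visit mesh → queue [peer, cache, agent, ledger, queue, shard, back]
Visit peer → queue [cache, agent, ledger, queue, shard, back]
Visit cache → queue [agent, ledger, queue, shard, back]
Visit agent → queue [ledger, queue, shard, back]
Visit ledger → queue [queue, shard, back]
Visit queue → queue [shard, back]
Visit shard; enqueue sink → queue [back, sink]
Visit back → queue [sink]
Visit sink → queue []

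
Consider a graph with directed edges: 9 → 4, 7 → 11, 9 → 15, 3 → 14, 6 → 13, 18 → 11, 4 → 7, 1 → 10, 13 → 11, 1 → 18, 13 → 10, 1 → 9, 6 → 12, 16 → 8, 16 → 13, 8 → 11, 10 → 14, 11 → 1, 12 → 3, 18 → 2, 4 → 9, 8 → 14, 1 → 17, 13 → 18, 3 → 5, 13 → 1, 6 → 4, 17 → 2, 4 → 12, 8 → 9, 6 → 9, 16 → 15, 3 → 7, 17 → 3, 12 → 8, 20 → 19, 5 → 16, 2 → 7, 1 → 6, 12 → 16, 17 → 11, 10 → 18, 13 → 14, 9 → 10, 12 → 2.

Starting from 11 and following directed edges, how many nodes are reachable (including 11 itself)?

BFS from 11 visits: 11, 1, 18, 17, 10, 9, 6, 2, 3, 14, 15, 4, 13, 12, 7, 5, 16, 8
Reachable nodes: 18 of 20 total.

18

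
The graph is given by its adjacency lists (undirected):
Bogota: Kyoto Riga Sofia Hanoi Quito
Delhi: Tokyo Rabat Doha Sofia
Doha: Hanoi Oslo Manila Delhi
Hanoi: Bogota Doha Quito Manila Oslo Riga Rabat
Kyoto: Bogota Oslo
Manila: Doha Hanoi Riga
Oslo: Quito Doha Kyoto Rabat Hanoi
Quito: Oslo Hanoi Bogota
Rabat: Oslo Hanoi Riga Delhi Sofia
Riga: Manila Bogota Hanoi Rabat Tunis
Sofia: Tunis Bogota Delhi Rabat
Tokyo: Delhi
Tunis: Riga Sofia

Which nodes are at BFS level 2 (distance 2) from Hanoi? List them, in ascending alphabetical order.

Delhi, Kyoto, Sofia, Tunis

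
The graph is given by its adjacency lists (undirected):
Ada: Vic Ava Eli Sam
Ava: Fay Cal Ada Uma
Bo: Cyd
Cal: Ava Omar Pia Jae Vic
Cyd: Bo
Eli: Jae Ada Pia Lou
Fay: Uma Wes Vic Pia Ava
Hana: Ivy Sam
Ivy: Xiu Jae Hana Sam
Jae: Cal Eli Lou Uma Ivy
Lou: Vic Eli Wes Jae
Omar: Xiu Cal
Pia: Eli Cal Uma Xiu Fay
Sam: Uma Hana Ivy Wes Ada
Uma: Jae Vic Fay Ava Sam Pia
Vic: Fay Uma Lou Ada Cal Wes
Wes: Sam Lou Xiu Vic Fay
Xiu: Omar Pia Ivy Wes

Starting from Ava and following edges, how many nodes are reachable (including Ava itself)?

BFS from Ava visits: Ava, Fay, Cal, Ada, Uma, Wes, Vic, Pia, Omar, Jae, Eli, Sam, Lou, Xiu, Ivy, Hana
Reachable nodes: 16 of 18 total.

16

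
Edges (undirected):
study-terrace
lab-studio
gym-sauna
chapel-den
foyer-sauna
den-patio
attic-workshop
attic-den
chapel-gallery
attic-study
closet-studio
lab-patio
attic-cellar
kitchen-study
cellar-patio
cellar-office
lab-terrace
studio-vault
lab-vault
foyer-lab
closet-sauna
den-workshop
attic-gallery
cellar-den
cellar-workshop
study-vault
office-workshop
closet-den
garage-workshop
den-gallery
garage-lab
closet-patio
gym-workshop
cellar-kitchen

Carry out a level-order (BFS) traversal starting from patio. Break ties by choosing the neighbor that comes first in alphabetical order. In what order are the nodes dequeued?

Visit patio; enqueue cellar, closet, den, lab → queue [cellar, closet, den, lab]
Visit cellar; enqueue attic, kitchen, office, workshop → queue [closet, den, lab, attic, kitchen, office, workshop]
Visit closet; enqueue sauna, studio → queue [den, lab, attic, kitchen, office, workshop, sauna, studio]
Visit den; enqueue chapel, gallery → queue [lab, attic, kitchen, office, workshop, sauna, studio, chapel, gallery]
Visit lab; enqueue foyer, garage, terrace, vault → queue [attic, kitchen, office, workshop, sauna, studio, chapel, gallery, foyer, garage, terrace, vault]
Visit attic; enqueue study → queue [kitchen, office, workshop, sauna, studio, chapel, gallery, foyer, garage, terrace, vault, study]
Visit kitchen → queue [office, workshop, sauna, studio, chapel, gallery, foyer, garage, terrace, vault, study]
Visit office → queue [workshop, sauna, studio, chapel, gallery, foyer, garage, terrace, vault, study]
Visit workshop; enqueue gym → queue [sauna, studio, chapel, gallery, foyer, garage, terrace, vault, study, gym]
Visit sauna → queue [studio, chapel, gallery, foyer, garage, terrace, vault, study, gym]
Visit studio → queue [chapel, gallery, foyer, garage, terrace, vault, study, gym]
Visit chapel → queue [gallery, foyer, garage, terrace, vault, study, gym]
Visit gallery → queue [foyer, garage, terrace, vault, study, gym]
Visit foyer → queue [garage, terrace, vault, study, gym]
Visit garage → queue [terrace, vault, study, gym]
Visit terrace → queue [vault, study, gym]
Visit vault → queue [study, gym]
Visit study → queue [gym]
Visit gym → queue []

patio -> cellar -> closet -> den -> lab -> attic -> kitchen -> office -> workshop -> sauna -> studio -> chapel -> gallery -> foyer -> garage -> terrace -> vault -> study -> gym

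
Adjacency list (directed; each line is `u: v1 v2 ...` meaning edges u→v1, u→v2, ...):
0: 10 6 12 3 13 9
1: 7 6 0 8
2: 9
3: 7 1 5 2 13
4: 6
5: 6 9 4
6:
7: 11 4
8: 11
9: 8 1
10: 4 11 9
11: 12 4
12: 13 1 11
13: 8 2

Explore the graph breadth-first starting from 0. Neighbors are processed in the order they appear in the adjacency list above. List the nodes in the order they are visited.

0 10 6 12 3 13 9 4 11 1 7 5 2 8

Visit 0; enqueue 10, 6, 12, 3, 13, 9 → queue [10, 6, 12, 3, 13, 9]
Visit 10; enqueue 4, 11 → queue [6, 12, 3, 13, 9, 4, 11]
Visit 6 → queue [12, 3, 13, 9, 4, 11]
Visit 12; enqueue 1 → queue [3, 13, 9, 4, 11, 1]
Visit 3; enqueue 7, 5, 2 → queue [13, 9, 4, 11, 1, 7, 5, 2]
Visit 13; enqueue 8 → queue [9, 4, 11, 1, 7, 5, 2, 8]
Visit 9 → queue [4, 11, 1, 7, 5, 2, 8]
Visit 4 → queue [11, 1, 7, 5, 2, 8]
Visit 11 → queue [1, 7, 5, 2, 8]
Visit 1 → queue [7, 5, 2, 8]
Visit 7 → queue [5, 2, 8]
Visit 5 → queue [2, 8]
Visit 2 → queue [8]
Visit 8 → queue []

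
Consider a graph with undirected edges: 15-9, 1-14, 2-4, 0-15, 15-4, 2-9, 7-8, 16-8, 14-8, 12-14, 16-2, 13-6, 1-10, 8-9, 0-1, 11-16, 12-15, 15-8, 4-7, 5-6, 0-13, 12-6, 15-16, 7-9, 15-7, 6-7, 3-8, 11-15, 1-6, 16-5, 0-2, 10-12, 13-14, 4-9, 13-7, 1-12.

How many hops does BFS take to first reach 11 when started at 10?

3

Level 0: 10
Level 1: 1, 12
Level 2: 0, 6, 14, 15
Level 3: 2, 4, 5, 7, 8, 9, 11, 13, 16
Level 4: 3
11 first appears at level 3.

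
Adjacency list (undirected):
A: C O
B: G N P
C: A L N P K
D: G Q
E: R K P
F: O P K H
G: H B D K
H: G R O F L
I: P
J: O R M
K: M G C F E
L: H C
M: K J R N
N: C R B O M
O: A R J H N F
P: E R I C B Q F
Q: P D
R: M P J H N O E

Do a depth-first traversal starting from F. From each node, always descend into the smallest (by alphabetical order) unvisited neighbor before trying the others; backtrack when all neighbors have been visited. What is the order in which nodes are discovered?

F H G B N C A O J M K E P I Q D R L

Visit F
F → H
H → G
G → B
B → N
N → C
C → A
A → O
O → J
J → M
M → K
K → E
E → P
P → I
P → Q
Q → D
P → R
C → L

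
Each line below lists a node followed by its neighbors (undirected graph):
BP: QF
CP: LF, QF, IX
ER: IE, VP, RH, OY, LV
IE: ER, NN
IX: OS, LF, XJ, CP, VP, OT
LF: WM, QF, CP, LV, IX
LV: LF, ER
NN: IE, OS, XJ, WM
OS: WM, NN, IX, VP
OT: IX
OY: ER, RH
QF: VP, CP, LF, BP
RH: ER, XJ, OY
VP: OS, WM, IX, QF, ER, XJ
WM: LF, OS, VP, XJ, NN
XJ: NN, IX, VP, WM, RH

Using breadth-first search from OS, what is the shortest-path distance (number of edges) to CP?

Level 0: OS
Level 1: IX, NN, VP, WM
Level 2: CP, ER, IE, LF, OT, QF, XJ
Level 3: BP, LV, OY, RH
CP first appears at level 2.

2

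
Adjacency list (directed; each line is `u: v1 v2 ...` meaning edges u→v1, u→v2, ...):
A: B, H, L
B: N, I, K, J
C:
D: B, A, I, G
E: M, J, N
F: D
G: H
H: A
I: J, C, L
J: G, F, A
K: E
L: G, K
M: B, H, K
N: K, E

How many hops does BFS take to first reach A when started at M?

2

Level 0: M
Level 1: B, H, K
Level 2: A, E, I, J, N
Level 3: C, F, G, L
Level 4: D
A first appears at level 2.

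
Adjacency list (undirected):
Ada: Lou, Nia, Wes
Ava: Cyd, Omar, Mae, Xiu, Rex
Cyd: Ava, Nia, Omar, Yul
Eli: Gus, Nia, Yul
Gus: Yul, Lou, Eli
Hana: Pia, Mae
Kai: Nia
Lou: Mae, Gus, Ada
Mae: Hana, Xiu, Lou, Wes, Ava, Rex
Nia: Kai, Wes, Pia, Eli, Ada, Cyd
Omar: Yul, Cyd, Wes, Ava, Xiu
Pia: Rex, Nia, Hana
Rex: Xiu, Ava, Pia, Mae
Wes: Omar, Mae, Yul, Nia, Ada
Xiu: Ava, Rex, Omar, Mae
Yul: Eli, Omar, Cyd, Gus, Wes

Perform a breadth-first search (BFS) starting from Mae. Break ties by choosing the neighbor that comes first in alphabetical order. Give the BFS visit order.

Visit Mae; enqueue Ava, Hana, Lou, Rex, Wes, Xiu → queue [Ava, Hana, Lou, Rex, Wes, Xiu]
Visit Ava; enqueue Cyd, Omar → queue [Hana, Lou, Rex, Wes, Xiu, Cyd, Omar]
Visit Hana; enqueue Pia → queue [Lou, Rex, Wes, Xiu, Cyd, Omar, Pia]
Visit Lou; enqueue Ada, Gus → queue [Rex, Wes, Xiu, Cyd, Omar, Pia, Ada, Gus]
Visit Rex → queue [Wes, Xiu, Cyd, Omar, Pia, Ada, Gus]
Visit Wes; enqueue Nia, Yul → queue [Xiu, Cyd, Omar, Pia, Ada, Gus, Nia, Yul]
Visit Xiu → queue [Cyd, Omar, Pia, Ada, Gus, Nia, Yul]
Visit Cyd → queue [Omar, Pia, Ada, Gus, Nia, Yul]
Visit Omar → queue [Pia, Ada, Gus, Nia, Yul]
Visit Pia → queue [Ada, Gus, Nia, Yul]
Visit Ada → queue [Gus, Nia, Yul]
Visit Gus; enqueue Eli → queue [Nia, Yul, Eli]
Visit Nia; enqueue Kai → queue [Yul, Eli, Kai]
Visit Yul → queue [Eli, Kai]
Visit Eli → queue [Kai]
Visit Kai → queue []

Mae → Ava → Hana → Lou → Rex → Wes → Xiu → Cyd → Omar → Pia → Ada → Gus → Nia → Yul → Eli → Kai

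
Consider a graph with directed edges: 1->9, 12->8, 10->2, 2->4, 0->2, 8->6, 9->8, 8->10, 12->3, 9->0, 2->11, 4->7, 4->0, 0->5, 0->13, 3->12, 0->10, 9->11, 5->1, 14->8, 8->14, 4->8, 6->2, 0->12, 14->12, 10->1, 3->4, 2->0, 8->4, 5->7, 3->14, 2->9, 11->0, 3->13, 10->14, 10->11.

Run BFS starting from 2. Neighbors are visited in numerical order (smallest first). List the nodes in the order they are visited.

Visit 2; enqueue 0, 4, 9, 11 → queue [0, 4, 9, 11]
Visit 0; enqueue 5, 10, 12, 13 → queue [4, 9, 11, 5, 10, 12, 13]
Visit 4; enqueue 7, 8 → queue [9, 11, 5, 10, 12, 13, 7, 8]
Visit 9 → queue [11, 5, 10, 12, 13, 7, 8]
Visit 11 → queue [5, 10, 12, 13, 7, 8]
Visit 5; enqueue 1 → queue [10, 12, 13, 7, 8, 1]
Visit 10; enqueue 14 → queue [12, 13, 7, 8, 1, 14]
Visit 12; enqueue 3 → queue [13, 7, 8, 1, 14, 3]
Visit 13 → queue [7, 8, 1, 14, 3]
Visit 7 → queue [8, 1, 14, 3]
Visit 8; enqueue 6 → queue [1, 14, 3, 6]
Visit 1 → queue [14, 3, 6]
Visit 14 → queue [3, 6]
Visit 3 → queue [6]
Visit 6 → queue []

2, 0, 4, 9, 11, 5, 10, 12, 13, 7, 8, 1, 14, 3, 6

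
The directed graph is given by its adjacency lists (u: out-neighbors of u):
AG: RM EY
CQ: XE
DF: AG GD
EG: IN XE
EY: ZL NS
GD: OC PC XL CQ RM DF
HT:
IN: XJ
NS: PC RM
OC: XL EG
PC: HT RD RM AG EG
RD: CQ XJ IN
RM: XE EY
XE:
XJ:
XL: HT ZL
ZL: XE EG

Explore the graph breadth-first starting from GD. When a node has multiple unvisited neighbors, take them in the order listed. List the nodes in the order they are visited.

GD → OC → PC → XL → CQ → RM → DF → EG → HT → RD → AG → ZL → XE → EY → IN → XJ → NS

Visit GD; enqueue OC, PC, XL, CQ, RM, DF → queue [OC, PC, XL, CQ, RM, DF]
Visit OC; enqueue EG → queue [PC, XL, CQ, RM, DF, EG]
Visit PC; enqueue HT, RD, AG → queue [XL, CQ, RM, DF, EG, HT, RD, AG]
Visit XL; enqueue ZL → queue [CQ, RM, DF, EG, HT, RD, AG, ZL]
Visit CQ; enqueue XE → queue [RM, DF, EG, HT, RD, AG, ZL, XE]
Visit RM; enqueue EY → queue [DF, EG, HT, RD, AG, ZL, XE, EY]
Visit DF → queue [EG, HT, RD, AG, ZL, XE, EY]
Visit EG; enqueue IN → queue [HT, RD, AG, ZL, XE, EY, IN]
Visit HT → queue [RD, AG, ZL, XE, EY, IN]
Visit RD; enqueue XJ → queue [AG, ZL, XE, EY, IN, XJ]
Visit AG → queue [ZL, XE, EY, IN, XJ]
Visit ZL → queue [XE, EY, IN, XJ]
Visit XE → queue [EY, IN, XJ]
Visit EY; enqueue NS → queue [IN, XJ, NS]
Visit IN → queue [XJ, NS]
Visit XJ → queue [NS]
Visit NS → queue []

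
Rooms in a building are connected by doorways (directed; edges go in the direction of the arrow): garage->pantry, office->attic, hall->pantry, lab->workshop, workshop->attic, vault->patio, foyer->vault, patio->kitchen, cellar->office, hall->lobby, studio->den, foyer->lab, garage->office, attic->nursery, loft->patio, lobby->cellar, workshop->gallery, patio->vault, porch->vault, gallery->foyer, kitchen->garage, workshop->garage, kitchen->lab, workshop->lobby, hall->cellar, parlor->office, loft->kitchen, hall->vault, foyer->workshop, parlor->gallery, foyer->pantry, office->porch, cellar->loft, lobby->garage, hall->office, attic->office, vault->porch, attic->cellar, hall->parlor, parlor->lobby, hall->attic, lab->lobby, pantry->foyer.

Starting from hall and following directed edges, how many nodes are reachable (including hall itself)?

18

BFS from hall visits: hall, vault, parlor, pantry, office, lobby, cellar, attic, porch, patio, gallery, foyer, garage, loft, nursery, kitchen, workshop, lab
Reachable nodes: 18 of 20 total.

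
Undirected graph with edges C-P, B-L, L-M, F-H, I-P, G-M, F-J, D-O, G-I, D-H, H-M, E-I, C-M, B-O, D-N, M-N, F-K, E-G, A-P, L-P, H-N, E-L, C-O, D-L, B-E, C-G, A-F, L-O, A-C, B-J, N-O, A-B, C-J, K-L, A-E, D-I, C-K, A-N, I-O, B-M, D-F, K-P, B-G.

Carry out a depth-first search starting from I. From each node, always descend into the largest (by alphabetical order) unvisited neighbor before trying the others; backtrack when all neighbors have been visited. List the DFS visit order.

I -> P -> L -> O -> N -> M -> H -> F -> K -> C -> J -> B -> G -> E -> A -> D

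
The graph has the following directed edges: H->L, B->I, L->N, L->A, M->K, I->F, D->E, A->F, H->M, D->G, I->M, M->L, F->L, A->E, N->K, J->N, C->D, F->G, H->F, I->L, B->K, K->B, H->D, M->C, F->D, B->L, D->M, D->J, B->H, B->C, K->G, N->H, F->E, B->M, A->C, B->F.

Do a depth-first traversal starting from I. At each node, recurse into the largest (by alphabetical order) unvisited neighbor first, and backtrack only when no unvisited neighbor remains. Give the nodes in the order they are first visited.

Visit I
I → M
M → L
L → N
N → K
K → G
K → B
B → H
H → F
F → E
F → D
D → J
B → C
L → A

I M L N K G B H F E D J C A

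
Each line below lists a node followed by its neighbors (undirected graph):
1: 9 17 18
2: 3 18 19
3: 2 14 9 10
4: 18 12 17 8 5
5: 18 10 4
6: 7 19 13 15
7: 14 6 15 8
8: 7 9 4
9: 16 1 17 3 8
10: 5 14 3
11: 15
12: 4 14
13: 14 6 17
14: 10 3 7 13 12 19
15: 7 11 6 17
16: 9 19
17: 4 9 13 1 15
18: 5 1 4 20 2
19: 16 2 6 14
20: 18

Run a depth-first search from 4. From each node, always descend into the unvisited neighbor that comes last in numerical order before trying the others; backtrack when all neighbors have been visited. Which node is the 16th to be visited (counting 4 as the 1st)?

13

Visit 4
4 → 18
18 → 20
18 → 5
5 → 10
10 → 14
14 → 19
19 → 16
16 → 9
9 → 17
17 → 15
15 → 11
15 → 7
7 → 8
7 → 6
6 → 13
17 → 1
9 → 3
3 → 2
14 → 12

Visit order: 4, 18, 20, 5, 10, 14, 19, 16, 9, 17, 15, 11, 7, 8, 6, 13, 1, 3, 2, 12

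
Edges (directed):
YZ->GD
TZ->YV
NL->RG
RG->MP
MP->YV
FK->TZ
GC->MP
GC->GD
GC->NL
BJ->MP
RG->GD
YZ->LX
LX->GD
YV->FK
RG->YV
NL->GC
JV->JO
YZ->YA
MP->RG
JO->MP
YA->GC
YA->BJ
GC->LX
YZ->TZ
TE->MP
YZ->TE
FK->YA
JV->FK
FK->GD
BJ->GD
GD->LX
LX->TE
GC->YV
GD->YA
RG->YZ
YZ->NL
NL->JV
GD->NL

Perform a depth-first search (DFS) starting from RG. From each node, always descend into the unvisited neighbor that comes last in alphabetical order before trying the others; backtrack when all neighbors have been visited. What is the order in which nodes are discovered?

RG → YZ → YA → GC → YV → FK → TZ → GD → NL → JV → JO → MP → LX → TE → BJ

Visit RG
RG → YZ
YZ → YA
YA → GC
GC → YV
YV → FK
FK → TZ
FK → GD
GD → NL
NL → JV
JV → JO
JO → MP
GD → LX
LX → TE
YA → BJ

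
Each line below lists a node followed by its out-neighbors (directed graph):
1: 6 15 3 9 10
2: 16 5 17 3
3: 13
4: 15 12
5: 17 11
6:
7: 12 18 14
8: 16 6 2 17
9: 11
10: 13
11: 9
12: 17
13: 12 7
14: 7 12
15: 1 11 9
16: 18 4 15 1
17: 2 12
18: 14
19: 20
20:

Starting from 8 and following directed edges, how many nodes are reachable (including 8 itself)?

18

BFS from 8 visits: 8, 2, 6, 16, 17, 3, 5, 1, 4, 15, 18, 12, 13, 11, 9, 10, 14, 7
Reachable nodes: 18 of 20 total.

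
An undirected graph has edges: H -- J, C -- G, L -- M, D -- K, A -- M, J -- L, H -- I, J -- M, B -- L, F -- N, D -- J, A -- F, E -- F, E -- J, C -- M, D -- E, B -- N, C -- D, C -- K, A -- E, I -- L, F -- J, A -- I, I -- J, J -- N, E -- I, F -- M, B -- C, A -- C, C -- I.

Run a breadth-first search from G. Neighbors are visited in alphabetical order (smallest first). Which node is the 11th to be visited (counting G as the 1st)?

Visit G; enqueue C → queue [C]
Visit C; enqueue A, B, D, I, K, M → queue [A, B, D, I, K, M]
Visit A; enqueue E, F → queue [B, D, I, K, M, E, F]
Visit B; enqueue L, N → queue [D, I, K, M, E, F, L, N]
Visit D; enqueue J → queue [I, K, M, E, F, L, N, J]
Visit I; enqueue H → queue [K, M, E, F, L, N, J, H]
Visit K → queue [M, E, F, L, N, J, H]
Visit M → queue [E, F, L, N, J, H]
Visit E → queue [F, L, N, J, H]
Visit F → queue [L, N, J, H]
Visit L → queue [N, J, H]
Visit N → queue [J, H]
Visit J → queue [H]
Visit H → queue []

Visit order: G, C, A, B, D, I, K, M, E, F, L, N, J, H

L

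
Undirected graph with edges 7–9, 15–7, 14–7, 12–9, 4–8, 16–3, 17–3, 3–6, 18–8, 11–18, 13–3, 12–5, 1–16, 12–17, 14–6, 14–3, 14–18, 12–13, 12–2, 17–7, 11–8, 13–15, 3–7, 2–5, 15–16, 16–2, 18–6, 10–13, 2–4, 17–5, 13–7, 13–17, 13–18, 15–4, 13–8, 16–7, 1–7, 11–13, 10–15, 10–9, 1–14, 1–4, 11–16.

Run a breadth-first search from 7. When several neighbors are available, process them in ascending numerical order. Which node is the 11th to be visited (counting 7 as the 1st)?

Visit 7; enqueue 1, 3, 9, 13, 14, 15, 16, 17 → queue [1, 3, 9, 13, 14, 15, 16, 17]
Visit 1; enqueue 4 → queue [3, 9, 13, 14, 15, 16, 17, 4]
Visit 3; enqueue 6 → queue [9, 13, 14, 15, 16, 17, 4, 6]
Visit 9; enqueue 10, 12 → queue [13, 14, 15, 16, 17, 4, 6, 10, 12]
Visit 13; enqueue 8, 11, 18 → queue [14, 15, 16, 17, 4, 6, 10, 12, 8, 11, 18]
Visit 14 → queue [15, 16, 17, 4, 6, 10, 12, 8, 11, 18]
Visit 15 → queue [16, 17, 4, 6, 10, 12, 8, 11, 18]
Visit 16; enqueue 2 → queue [17, 4, 6, 10, 12, 8, 11, 18, 2]
Visit 17; enqueue 5 → queue [4, 6, 10, 12, 8, 11, 18, 2, 5]
Visit 4 → queue [6, 10, 12, 8, 11, 18, 2, 5]
Visit 6 → queue [10, 12, 8, 11, 18, 2, 5]
Visit 10 → queue [12, 8, 11, 18, 2, 5]
Visit 12 → queue [8, 11, 18, 2, 5]
Visit 8 → queue [11, 18, 2, 5]
Visit 11 → queue [18, 2, 5]
Visit 18 → queue [2, 5]
Visit 2 → queue [5]
Visit 5 → queue []

Visit order: 7, 1, 3, 9, 13, 14, 15, 16, 17, 4, 6, 10, 12, 8, 11, 18, 2, 5

6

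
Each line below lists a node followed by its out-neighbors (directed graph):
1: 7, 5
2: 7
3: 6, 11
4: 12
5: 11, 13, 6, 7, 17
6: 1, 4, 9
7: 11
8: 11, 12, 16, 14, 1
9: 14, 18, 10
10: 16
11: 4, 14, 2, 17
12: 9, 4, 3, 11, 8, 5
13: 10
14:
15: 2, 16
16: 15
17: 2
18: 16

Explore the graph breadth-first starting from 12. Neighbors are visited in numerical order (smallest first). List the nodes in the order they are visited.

Visit 12; enqueue 3, 4, 5, 8, 9, 11 → queue [3, 4, 5, 8, 9, 11]
Visit 3; enqueue 6 → queue [4, 5, 8, 9, 11, 6]
Visit 4 → queue [5, 8, 9, 11, 6]
Visit 5; enqueue 7, 13, 17 → queue [8, 9, 11, 6, 7, 13, 17]
Visit 8; enqueue 1, 14, 16 → queue [9, 11, 6, 7, 13, 17, 1, 14, 16]
Visit 9; enqueue 10, 18 → queue [11, 6, 7, 13, 17, 1, 14, 16, 10, 18]
Visit 11; enqueue 2 → queue [6, 7, 13, 17, 1, 14, 16, 10, 18, 2]
Visit 6 → queue [7, 13, 17, 1, 14, 16, 10, 18, 2]
Visit 7 → queue [13, 17, 1, 14, 16, 10, 18, 2]
Visit 13 → queue [17, 1, 14, 16, 10, 18, 2]
Visit 17 → queue [1, 14, 16, 10, 18, 2]
Visit 1 → queue [14, 16, 10, 18, 2]
Visit 14 → queue [16, 10, 18, 2]
Visit 16; enqueue 15 → queue [10, 18, 2, 15]
Visit 10 → queue [18, 2, 15]
Visit 18 → queue [2, 15]
Visit 2 → queue [15]
Visit 15 → queue []

12, 3, 4, 5, 8, 9, 11, 6, 7, 13, 17, 1, 14, 16, 10, 18, 2, 15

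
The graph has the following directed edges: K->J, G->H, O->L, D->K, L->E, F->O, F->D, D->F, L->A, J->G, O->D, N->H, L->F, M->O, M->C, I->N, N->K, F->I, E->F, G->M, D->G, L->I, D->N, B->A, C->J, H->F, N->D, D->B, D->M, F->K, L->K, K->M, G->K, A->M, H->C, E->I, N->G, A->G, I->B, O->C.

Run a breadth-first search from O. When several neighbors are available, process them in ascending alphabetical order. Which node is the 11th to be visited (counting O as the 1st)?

N

Visit O; enqueue C, D, L → queue [C, D, L]
Visit C; enqueue J → queue [D, L, J]
Visit D; enqueue B, F, G, K, M, N → queue [L, J, B, F, G, K, M, N]
Visit L; enqueue A, E, I → queue [J, B, F, G, K, M, N, A, E, I]
Visit J → queue [B, F, G, K, M, N, A, E, I]
Visit B → queue [F, G, K, M, N, A, E, I]
Visit F → queue [G, K, M, N, A, E, I]
Visit G; enqueue H → queue [K, M, N, A, E, I, H]
Visit K → queue [M, N, A, E, I, H]
Visit M → queue [N, A, E, I, H]
Visit N → queue [A, E, I, H]
Visit A → queue [E, I, H]
Visit E → queue [I, H]
Visit I → queue [H]
Visit H → queue []

Visit order: O, C, D, L, J, B, F, G, K, M, N, A, E, I, H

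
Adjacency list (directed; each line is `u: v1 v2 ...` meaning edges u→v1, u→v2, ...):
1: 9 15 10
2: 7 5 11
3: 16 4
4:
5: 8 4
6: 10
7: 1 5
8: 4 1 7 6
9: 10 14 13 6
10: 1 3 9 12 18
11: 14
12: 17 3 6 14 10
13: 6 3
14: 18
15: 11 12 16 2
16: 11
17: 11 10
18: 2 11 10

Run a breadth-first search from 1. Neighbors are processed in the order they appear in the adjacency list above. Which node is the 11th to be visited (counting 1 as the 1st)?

Visit 1; enqueue 9, 15, 10 → queue [9, 15, 10]
Visit 9; enqueue 14, 13, 6 → queue [15, 10, 14, 13, 6]
Visit 15; enqueue 11, 12, 16, 2 → queue [10, 14, 13, 6, 11, 12, 16, 2]
Visit 10; enqueue 3, 18 → queue [14, 13, 6, 11, 12, 16, 2, 3, 18]
Visit 14 → queue [13, 6, 11, 12, 16, 2, 3, 18]
Visit 13 → queue [6, 11, 12, 16, 2, 3, 18]
Visit 6 → queue [11, 12, 16, 2, 3, 18]
Visit 11 → queue [12, 16, 2, 3, 18]
Visit 12; enqueue 17 → queue [16, 2, 3, 18, 17]
Visit 16 → queue [2, 3, 18, 17]
Visit 2; enqueue 7, 5 → queue [3, 18, 17, 7, 5]
Visit 3; enqueue 4 → queue [18, 17, 7, 5, 4]
Visit 18 → queue [17, 7, 5, 4]
Visit 17 → queue [7, 5, 4]
Visit 7 → queue [5, 4]
Visit 5; enqueue 8 → queue [4, 8]
Visit 4 → queue [8]
Visit 8 → queue []

Visit order: 1, 9, 15, 10, 14, 13, 6, 11, 12, 16, 2, 3, 18, 17, 7, 5, 4, 8

2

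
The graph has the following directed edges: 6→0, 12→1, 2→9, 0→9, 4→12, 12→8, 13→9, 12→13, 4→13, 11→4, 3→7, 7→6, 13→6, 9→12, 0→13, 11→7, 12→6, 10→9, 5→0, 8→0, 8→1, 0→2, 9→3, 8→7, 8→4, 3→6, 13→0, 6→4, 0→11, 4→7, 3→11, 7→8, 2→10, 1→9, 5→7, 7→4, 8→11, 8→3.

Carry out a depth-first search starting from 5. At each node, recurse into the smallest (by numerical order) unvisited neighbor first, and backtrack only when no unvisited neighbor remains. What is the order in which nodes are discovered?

Visit 5
5 → 0
0 → 2
2 → 9
9 → 3
3 → 6
6 → 4
4 → 7
7 → 8
8 → 1
8 → 11
4 → 12
12 → 13
2 → 10

5 0 2 9 3 6 4 7 8 1 11 12 13 10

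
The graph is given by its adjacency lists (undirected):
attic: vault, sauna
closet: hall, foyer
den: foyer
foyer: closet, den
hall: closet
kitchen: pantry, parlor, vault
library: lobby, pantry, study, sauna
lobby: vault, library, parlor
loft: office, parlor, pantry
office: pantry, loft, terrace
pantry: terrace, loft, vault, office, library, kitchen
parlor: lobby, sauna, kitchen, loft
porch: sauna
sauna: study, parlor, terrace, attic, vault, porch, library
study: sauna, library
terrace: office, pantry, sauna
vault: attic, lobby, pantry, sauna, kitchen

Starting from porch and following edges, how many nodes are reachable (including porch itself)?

13

BFS from porch visits: porch, sauna, attic, library, parlor, study, terrace, vault, lobby, pantry, kitchen, loft, office
Reachable nodes: 13 of 17 total.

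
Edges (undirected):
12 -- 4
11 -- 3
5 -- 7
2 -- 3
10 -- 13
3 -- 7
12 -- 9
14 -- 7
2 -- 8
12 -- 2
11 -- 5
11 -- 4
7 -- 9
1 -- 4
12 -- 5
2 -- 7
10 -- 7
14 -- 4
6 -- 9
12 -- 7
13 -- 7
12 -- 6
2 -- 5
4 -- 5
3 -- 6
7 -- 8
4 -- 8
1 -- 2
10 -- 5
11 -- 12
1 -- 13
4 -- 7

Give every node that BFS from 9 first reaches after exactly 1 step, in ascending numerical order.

6, 7, 12

Level 0: 9
Level 1: 6, 7, 12
Level 2: 2, 3, 4, 5, 8, 10, 11, 13, 14
Level 3: 1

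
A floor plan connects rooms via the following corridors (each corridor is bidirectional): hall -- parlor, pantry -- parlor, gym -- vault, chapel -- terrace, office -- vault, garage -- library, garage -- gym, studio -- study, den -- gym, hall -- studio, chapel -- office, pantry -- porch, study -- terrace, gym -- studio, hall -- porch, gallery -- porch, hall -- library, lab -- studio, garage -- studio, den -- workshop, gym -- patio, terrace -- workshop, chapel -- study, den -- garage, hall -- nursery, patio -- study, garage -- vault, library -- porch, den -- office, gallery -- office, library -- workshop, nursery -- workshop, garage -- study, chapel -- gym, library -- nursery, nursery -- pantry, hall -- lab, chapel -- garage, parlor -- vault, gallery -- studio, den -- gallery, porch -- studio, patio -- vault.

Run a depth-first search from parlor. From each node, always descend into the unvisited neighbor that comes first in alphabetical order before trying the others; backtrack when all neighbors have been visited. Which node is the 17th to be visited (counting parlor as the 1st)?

porch

Visit parlor
parlor → hall
hall → lab
lab → studio
studio → gallery
gallery → den
den → garage
garage → chapel
chapel → gym
gym → patio
patio → study
study → terrace
terrace → workshop
workshop → library
library → nursery
nursery → pantry
pantry → porch
patio → vault
vault → office

Visit order: parlor, hall, lab, studio, gallery, den, garage, chapel, gym, patio, study, terrace, workshop, library, nursery, pantry, porch, vault, office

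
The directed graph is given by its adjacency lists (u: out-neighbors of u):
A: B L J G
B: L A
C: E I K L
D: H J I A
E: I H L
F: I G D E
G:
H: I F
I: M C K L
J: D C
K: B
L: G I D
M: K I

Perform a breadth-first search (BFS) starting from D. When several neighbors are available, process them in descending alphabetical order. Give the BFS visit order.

Visit D; enqueue J, I, H, A → queue [J, I, H, A]
Visit J; enqueue C → queue [I, H, A, C]
Visit I; enqueue M, L, K → queue [H, A, C, M, L, K]
Visit H; enqueue F → queue [A, C, M, L, K, F]
Visit A; enqueue G, B → queue [C, M, L, K, F, G, B]
Visit C; enqueue E → queue [M, L, K, F, G, B, E]
Visit M → queue [L, K, F, G, B, E]
Visit L → queue [K, F, G, B, E]
Visit K → queue [F, G, B, E]
Visit F → queue [G, B, E]
Visit G → queue [B, E]
Visit B → queue [E]
Visit E → queue []

D, J, I, H, A, C, M, L, K, F, G, B, E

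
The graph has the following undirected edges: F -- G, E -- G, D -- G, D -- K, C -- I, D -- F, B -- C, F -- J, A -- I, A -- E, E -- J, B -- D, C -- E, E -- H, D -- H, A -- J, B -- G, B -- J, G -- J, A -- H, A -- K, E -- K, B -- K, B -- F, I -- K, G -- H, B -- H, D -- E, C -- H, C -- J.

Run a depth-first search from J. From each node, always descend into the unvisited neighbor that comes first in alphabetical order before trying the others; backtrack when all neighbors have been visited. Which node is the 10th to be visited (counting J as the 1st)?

K

Visit J
J → A
A → E
E → C
C → B
B → D
D → F
F → G
G → H
D → K
K → I

Visit order: J, A, E, C, B, D, F, G, H, K, I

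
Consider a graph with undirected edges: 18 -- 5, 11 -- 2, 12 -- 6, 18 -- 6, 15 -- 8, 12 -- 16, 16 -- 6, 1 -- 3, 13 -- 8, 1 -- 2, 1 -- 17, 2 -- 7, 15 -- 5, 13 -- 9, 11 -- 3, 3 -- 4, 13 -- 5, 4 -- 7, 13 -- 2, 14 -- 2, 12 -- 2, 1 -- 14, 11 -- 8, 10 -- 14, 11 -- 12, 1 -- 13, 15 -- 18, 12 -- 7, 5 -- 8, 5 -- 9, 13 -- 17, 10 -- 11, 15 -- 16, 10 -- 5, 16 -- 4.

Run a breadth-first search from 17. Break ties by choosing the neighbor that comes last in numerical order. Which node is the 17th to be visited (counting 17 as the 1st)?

Visit 17; enqueue 13, 1 → queue [13, 1]
Visit 13; enqueue 9, 8, 5, 2 → queue [1, 9, 8, 5, 2]
Visit 1; enqueue 14, 3 → queue [9, 8, 5, 2, 14, 3]
Visit 9 → queue [8, 5, 2, 14, 3]
Visit 8; enqueue 15, 11 → queue [5, 2, 14, 3, 15, 11]
Visit 5; enqueue 18, 10 → queue [2, 14, 3, 15, 11, 18, 10]
Visit 2; enqueue 12, 7 → queue [14, 3, 15, 11, 18, 10, 12, 7]
Visit 14 → queue [3, 15, 11, 18, 10, 12, 7]
Visit 3; enqueue 4 → queue [15, 11, 18, 10, 12, 7, 4]
Visit 15; enqueue 16 → queue [11, 18, 10, 12, 7, 4, 16]
Visit 11 → queue [18, 10, 12, 7, 4, 16]
Visit 18; enqueue 6 → queue [10, 12, 7, 4, 16, 6]
Visit 10 → queue [12, 7, 4, 16, 6]
Visit 12 → queue [7, 4, 16, 6]
Visit 7 → queue [4, 16, 6]
Visit 4 → queue [16, 6]
Visit 16 → queue [6]
Visit 6 → queue []

Visit order: 17, 13, 1, 9, 8, 5, 2, 14, 3, 15, 11, 18, 10, 12, 7, 4, 16, 6

16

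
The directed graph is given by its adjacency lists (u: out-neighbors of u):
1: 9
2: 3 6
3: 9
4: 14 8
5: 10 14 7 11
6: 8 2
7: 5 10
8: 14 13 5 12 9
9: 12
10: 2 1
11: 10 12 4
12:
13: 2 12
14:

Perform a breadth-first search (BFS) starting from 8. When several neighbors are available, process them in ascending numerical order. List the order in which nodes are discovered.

Visit 8; enqueue 5, 9, 12, 13, 14 → queue [5, 9, 12, 13, 14]
Visit 5; enqueue 7, 10, 11 → queue [9, 12, 13, 14, 7, 10, 11]
Visit 9 → queue [12, 13, 14, 7, 10, 11]
Visit 12 → queue [13, 14, 7, 10, 11]
Visit 13; enqueue 2 → queue [14, 7, 10, 11, 2]
Visit 14 → queue [7, 10, 11, 2]
Visit 7 → queue [10, 11, 2]
Visit 10; enqueue 1 → queue [11, 2, 1]
Visit 11; enqueue 4 → queue [2, 1, 4]
Visit 2; enqueue 3, 6 → queue [1, 4, 3, 6]
Visit 1 → queue [4, 3, 6]
Visit 4 → queue [3, 6]
Visit 3 → queue [6]
Visit 6 → queue []

8, 5, 9, 12, 13, 14, 7, 10, 11, 2, 1, 4, 3, 6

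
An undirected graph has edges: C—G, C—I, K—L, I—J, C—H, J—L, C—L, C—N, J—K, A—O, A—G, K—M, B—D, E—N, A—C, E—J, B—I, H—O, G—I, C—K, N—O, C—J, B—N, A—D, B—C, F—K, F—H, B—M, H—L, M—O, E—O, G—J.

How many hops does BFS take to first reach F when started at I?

Level 0: I
Level 1: B, C, G, J
Level 2: A, D, E, H, K, L, M, N
Level 3: F, O
F first appears at level 3.

3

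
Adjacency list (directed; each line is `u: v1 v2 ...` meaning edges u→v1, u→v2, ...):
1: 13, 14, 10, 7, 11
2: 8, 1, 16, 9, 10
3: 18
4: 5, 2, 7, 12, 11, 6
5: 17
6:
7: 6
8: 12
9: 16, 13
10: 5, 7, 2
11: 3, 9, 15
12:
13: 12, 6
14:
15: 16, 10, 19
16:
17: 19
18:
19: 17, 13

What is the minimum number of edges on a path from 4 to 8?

2

Level 0: 4
Level 1: 2, 5, 6, 7, 11, 12
Level 2: 1, 3, 8, 9, 10, 15, 16, 17
Level 3: 13, 14, 18, 19
8 first appears at level 2.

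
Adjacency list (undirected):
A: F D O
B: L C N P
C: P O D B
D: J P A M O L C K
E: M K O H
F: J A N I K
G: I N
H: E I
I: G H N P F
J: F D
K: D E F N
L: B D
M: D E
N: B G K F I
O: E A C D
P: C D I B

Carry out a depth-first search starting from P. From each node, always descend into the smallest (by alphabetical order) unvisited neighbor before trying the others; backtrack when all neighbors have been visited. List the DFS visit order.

Visit P
P → B
B → C
C → D
D → A
A → F
F → I
I → G
G → N
N → K
K → E
E → H
E → M
E → O
F → J
D → L

P -> B -> C -> D -> A -> F -> I -> G -> N -> K -> E -> H -> M -> O -> J -> L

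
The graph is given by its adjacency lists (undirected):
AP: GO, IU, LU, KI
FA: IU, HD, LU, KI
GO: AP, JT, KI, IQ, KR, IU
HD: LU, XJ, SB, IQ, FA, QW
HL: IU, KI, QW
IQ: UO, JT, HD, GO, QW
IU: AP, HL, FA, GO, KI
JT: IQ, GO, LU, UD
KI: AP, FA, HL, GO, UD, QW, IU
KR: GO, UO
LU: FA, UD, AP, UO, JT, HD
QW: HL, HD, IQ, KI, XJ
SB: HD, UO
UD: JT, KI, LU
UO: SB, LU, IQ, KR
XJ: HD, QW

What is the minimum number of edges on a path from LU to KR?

Level 0: LU
Level 1: AP, FA, HD, JT, UD, UO
Level 2: GO, IQ, IU, KI, KR, QW, SB, XJ
Level 3: HL
KR first appears at level 2.

2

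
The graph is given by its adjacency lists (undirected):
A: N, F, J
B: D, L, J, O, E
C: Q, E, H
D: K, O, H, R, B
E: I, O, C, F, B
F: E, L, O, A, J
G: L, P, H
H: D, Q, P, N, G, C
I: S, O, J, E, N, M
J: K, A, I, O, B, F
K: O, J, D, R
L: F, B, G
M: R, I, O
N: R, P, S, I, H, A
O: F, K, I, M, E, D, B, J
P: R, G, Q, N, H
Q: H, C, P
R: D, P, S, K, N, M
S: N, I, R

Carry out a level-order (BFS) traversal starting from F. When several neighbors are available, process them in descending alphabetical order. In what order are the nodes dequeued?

F -> O -> L -> J -> E -> A -> M -> K -> I -> D -> B -> G -> C -> N -> R -> S -> H -> P -> Q

Visit F; enqueue O, L, J, E, A → queue [O, L, J, E, A]
Visit O; enqueue M, K, I, D, B → queue [L, J, E, A, M, K, I, D, B]
Visit L; enqueue G → queue [J, E, A, M, K, I, D, B, G]
Visit J → queue [E, A, M, K, I, D, B, G]
Visit E; enqueue C → queue [A, M, K, I, D, B, G, C]
Visit A; enqueue N → queue [M, K, I, D, B, G, C, N]
Visit M; enqueue R → queue [K, I, D, B, G, C, N, R]
Visit K → queue [I, D, B, G, C, N, R]
Visit I; enqueue S → queue [D, B, G, C, N, R, S]
Visit D; enqueue H → queue [B, G, C, N, R, S, H]
Visit B → queue [G, C, N, R, S, H]
Visit G; enqueue P → queue [C, N, R, S, H, P]
Visit C; enqueue Q → queue [N, R, S, H, P, Q]
Visit N → queue [R, S, H, P, Q]
Visit R → queue [S, H, P, Q]
Visit S → queue [H, P, Q]
Visit H → queue [P, Q]
Visit P → queue [Q]
Visit Q → queue []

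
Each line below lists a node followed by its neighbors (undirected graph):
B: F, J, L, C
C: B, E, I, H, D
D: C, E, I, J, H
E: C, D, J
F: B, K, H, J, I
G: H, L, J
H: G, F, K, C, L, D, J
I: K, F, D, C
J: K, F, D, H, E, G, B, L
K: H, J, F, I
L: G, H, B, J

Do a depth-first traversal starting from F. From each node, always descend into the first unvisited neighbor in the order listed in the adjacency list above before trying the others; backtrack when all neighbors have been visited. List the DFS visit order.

F B J K H G L C E D I

Visit F
F → B
B → J
J → K
K → H
H → G
G → L
H → C
C → E
E → D
D → I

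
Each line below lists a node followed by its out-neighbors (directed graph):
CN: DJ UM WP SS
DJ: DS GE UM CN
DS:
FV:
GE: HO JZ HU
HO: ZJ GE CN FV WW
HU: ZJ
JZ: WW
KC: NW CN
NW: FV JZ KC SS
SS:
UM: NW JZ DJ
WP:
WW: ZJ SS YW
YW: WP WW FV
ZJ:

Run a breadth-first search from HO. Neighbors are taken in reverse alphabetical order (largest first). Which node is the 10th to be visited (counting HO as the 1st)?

Visit HO; enqueue ZJ, WW, GE, FV, CN → queue [ZJ, WW, GE, FV, CN]
Visit ZJ → queue [WW, GE, FV, CN]
Visit WW; enqueue YW, SS → queue [GE, FV, CN, YW, SS]
Visit GE; enqueue JZ, HU → queue [FV, CN, YW, SS, JZ, HU]
Visit FV → queue [CN, YW, SS, JZ, HU]
Visit CN; enqueue WP, UM, DJ → queue [YW, SS, JZ, HU, WP, UM, DJ]
Visit YW → queue [SS, JZ, HU, WP, UM, DJ]
Visit SS → queue [JZ, HU, WP, UM, DJ]
Visit JZ → queue [HU, WP, UM, DJ]
Visit HU → queue [WP, UM, DJ]
Visit WP → queue [UM, DJ]
Visit UM; enqueue NW → queue [DJ, NW]
Visit DJ; enqueue DS → queue [NW, DS]
Visit NW; enqueue KC → queue [DS, KC]
Visit DS → queue [KC]
Visit KC → queue []

Visit order: HO, ZJ, WW, GE, FV, CN, YW, SS, JZ, HU, WP, UM, DJ, NW, DS, KC

HU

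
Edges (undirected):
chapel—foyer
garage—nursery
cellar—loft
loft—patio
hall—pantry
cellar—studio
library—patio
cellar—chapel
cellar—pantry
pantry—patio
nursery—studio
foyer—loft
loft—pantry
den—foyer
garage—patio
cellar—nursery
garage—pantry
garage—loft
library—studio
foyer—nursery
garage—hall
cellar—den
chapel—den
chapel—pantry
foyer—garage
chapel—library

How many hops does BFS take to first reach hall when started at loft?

Level 0: loft
Level 1: cellar, foyer, garage, pantry, patio
Level 2: chapel, den, hall, library, nursery, studio
hall first appears at level 2.

2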